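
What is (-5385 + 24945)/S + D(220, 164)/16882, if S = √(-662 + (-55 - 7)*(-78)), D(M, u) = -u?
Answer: -82/8441 + 9780*√4174/2087 ≈ 302.75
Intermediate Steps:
S = √4174 (S = √(-662 - 62*(-78)) = √(-662 + 4836) = √4174 ≈ 64.606)
(-5385 + 24945)/S + D(220, 164)/16882 = (-5385 + 24945)/(√4174) - 1*164/16882 = 19560*(√4174/4174) - 164*1/16882 = 9780*√4174/2087 - 82/8441 = -82/8441 + 9780*√4174/2087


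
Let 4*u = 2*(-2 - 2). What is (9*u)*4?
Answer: -72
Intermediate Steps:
u = -2 (u = (2*(-2 - 2))/4 = (2*(-4))/4 = (1/4)*(-8) = -2)
(9*u)*4 = (9*(-2))*4 = -18*4 = -72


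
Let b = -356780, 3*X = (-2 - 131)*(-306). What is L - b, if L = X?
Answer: 370346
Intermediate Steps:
X = 13566 (X = ((-2 - 131)*(-306))/3 = (-133*(-306))/3 = (⅓)*40698 = 13566)
L = 13566
L - b = 13566 - 1*(-356780) = 13566 + 356780 = 370346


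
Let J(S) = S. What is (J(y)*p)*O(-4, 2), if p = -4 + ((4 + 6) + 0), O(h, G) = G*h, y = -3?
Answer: 144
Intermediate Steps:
p = 6 (p = -4 + (10 + 0) = -4 + 10 = 6)
(J(y)*p)*O(-4, 2) = (-3*6)*(2*(-4)) = -18*(-8) = 144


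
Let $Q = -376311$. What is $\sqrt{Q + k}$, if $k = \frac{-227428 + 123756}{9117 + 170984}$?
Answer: $\frac{i \sqrt{12206181578139383}}{180101} \approx 613.44 i$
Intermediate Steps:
$k = - \frac{103672}{180101} \approx -0.57563$
$\sqrt{Q + k} = \sqrt{-376311 - \frac{103672}{180101}} = \sqrt{- \frac{67774091083}{180101}} = \frac{i \sqrt{12206181578139383}}{180101}$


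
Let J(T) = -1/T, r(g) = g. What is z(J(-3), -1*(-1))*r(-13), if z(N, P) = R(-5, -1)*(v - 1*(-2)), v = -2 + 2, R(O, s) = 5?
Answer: -130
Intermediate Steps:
v = 0
z(N, P) = 10 (z(N, P) = 5*(0 - 1*(-2)) = 5*(0 + 2) = 5*2 = 10)
z(J(-3), -1*(-1))*r(-13) = 10*(-13) = -130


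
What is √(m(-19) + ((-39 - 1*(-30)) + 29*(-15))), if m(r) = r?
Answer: I*√463 ≈ 21.517*I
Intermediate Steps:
√(m(-19) + ((-39 - 1*(-30)) + 29*(-15))) = √(-19 + ((-39 - 1*(-30)) + 29*(-15))) = √(-19 + ((-39 + 30) - 435)) = √(-19 + (-9 - 435)) = √(-19 - 444) = √(-463) = I*√463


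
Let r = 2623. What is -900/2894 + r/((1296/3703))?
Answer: 14054082943/1875312 ≈ 7494.3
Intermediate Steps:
-900/2894 + r/((1296/3703)) = -900/2894 + 2623/((1296/3703)) = -900*1/2894 + 2623/((1296*(1/3703))) = -450/1447 + 2623/(1296/3703) = -450/1447 + 2623*(3703/1296) = -450/1447 + 9712969/1296 = 14054082943/1875312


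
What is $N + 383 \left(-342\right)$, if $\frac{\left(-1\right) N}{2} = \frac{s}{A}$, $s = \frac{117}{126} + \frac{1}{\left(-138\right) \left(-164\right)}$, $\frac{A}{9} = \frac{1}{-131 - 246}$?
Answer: $- \frac{93325504933}{712908} \approx -1.3091 \cdot 10^{5}$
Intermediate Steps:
$A = - \frac{9}{377}$ ($A = \frac{9}{-131 - 246} = \frac{9}{-377} = 9 \left(- \frac{1}{377}\right) = - \frac{9}{377} \approx -0.023873$)
$s = \frac{147115}{158424}$ ($s = 117 \cdot \frac{1}{126} - - \frac{1}{22632} = \frac{13}{14} + \frac{1}{22632} = \frac{147115}{158424} \approx 0.92862$)
$N = \frac{55462355}{712908}$ ($N = - 2 \frac{147115}{158424 \left(- \frac{9}{377}\right)} = - 2 \cdot \frac{147115}{158424} \left(- \frac{377}{9}\right) = \left(-2\right) \left(- \frac{55462355}{1425816}\right) = \frac{55462355}{712908} \approx 77.797$)
$N + 383 \left(-342\right) = \frac{55462355}{712908} + 383 \left(-342\right) = \frac{55462355}{712908} - 130986 = - \frac{93325504933}{712908}$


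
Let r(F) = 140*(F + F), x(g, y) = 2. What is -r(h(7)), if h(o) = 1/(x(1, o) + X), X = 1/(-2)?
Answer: -560/3 ≈ -186.67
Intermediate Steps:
X = -1/2 ≈ -0.50000
h(o) = 2/3 (h(o) = 1/(2 - 1/2) = 1/(3/2) = 2/3)
r(F) = 280*F (r(F) = 140*(2*F) = 280*F)
-r(h(7)) = -280*2/3 = -1*560/3 = -560/3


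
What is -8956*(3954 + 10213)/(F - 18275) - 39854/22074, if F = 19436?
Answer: -466797951457/4271319 ≈ -1.0929e+5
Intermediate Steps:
-8956*(3954 + 10213)/(F - 18275) - 39854/22074 = -8956*(3954 + 10213)/(19436 - 18275) - 39854/22074 = -8956/(1161/14167) - 39854*1/22074 = -8956/(1161*(1/14167)) - 19927/11037 = -8956/1161/14167 - 19927/11037 = -8956*14167/1161 - 19927/11037 = -126879652/1161 - 19927/11037 = -466797951457/4271319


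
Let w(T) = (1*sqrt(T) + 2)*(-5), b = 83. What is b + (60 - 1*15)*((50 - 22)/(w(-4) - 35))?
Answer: 4787/85 + 504*I/85 ≈ 56.318 + 5.9294*I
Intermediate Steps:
w(T) = -10 - 5*sqrt(T) (w(T) = (sqrt(T) + 2)*(-5) = (2 + sqrt(T))*(-5) = -10 - 5*sqrt(T))
b + (60 - 1*15)*((50 - 22)/(w(-4) - 35)) = 83 + (60 - 1*15)*((50 - 22)/((-10 - 10*I) - 35)) = 83 + (60 - 15)*(28/((-10 - 10*I) - 35)) = 83 + 45*(28/((-10 - 10*I) - 35)) = 83 + 45*(28/(-45 - 10*I)) = 83 + 45*(28*((-45 + 10*I)/2125)) = 83 + 45*(28*(-45 + 10*I)/2125) = 83 + 252*(-45 + 10*I)/425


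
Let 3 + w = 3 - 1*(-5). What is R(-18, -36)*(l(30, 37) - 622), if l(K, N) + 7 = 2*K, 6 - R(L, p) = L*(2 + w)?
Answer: -75108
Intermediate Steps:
w = 5 (w = -3 + (3 - 1*(-5)) = -3 + (3 + 5) = -3 + 8 = 5)
R(L, p) = 6 - 7*L (R(L, p) = 6 - L*(2 + 5) = 6 - L*7 = 6 - 7*L)
l(K, N) = -7 + 2*K
R(-18, -36)*(l(30, 37) - 622) = (6 - 7*(-18))*((-7 + 2*30) - 622) = (6 + 126)*((-7 + 60) - 622) = 132*(53 - 622) = 132*(-569) = -75108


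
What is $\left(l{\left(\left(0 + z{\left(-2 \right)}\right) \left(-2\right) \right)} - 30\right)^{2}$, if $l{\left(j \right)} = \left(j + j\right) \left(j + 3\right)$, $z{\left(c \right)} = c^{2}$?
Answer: $2500$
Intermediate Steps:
$l{\left(j \right)} = 2 j \left(3 + j\right)$
$\left(l{\left(\left(0 + z{\left(-2 \right)}\right) \left(-2\right) \right)} - 30\right)^{2} = \left(2 \left(0 + \left(-2\right)^{2}\right) \left(-2\right) \left(3 + \left(0 + \left(-2\right)^{2}\right) \left(-2\right)\right) - 30\right)^{2} = \left(2 \left(0 + 4\right) \left(-2\right) \left(3 + \left(0 + 4\right) \left(-2\right)\right) - 30\right)^{2} = \left(2 \cdot 4 \left(-2\right) \left(3 + 4 \left(-2\right)\right) - 30\right)^{2} = \left(2 \left(-8\right) \left(3 - 8\right) - 30\right)^{2} = \left(2 \left(-8\right) \left(-5\right) - 30\right)^{2} = \left(80 - 30\right)^{2} = 50^{2} = 2500$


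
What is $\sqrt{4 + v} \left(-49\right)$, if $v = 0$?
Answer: $-98$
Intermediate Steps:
$\sqrt{4 + v} \left(-49\right) = \sqrt{4 + 0} \left(-49\right) = \sqrt{4} \left(-49\right) = 2 \left(-49\right) = -98$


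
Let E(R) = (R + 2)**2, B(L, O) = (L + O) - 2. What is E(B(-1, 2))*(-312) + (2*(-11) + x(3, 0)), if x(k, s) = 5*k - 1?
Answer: -320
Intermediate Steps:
B(L, O) = -2 + L + O
x(k, s) = -1 + 5*k
E(R) = (2 + R)**2
E(B(-1, 2))*(-312) + (2*(-11) + x(3, 0)) = (2 + (-2 - 1 + 2))**2*(-312) + (2*(-11) + (-1 + 5*3)) = (2 - 1)**2*(-312) + (-22 + (-1 + 15)) = 1**2*(-312) + (-22 + 14) = 1*(-312) - 8 = -312 - 8 = -320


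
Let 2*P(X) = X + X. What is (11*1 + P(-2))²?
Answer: 81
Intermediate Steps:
P(X) = X (P(X) = (X + X)/2 = (2*X)/2 = X)
(11*1 + P(-2))² = (11*1 - 2)² = (11 - 2)² = 9² = 81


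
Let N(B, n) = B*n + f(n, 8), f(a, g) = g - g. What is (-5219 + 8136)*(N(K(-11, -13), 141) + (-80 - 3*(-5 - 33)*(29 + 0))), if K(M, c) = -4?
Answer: 7765054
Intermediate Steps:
f(a, g) = 0
N(B, n) = B*n (N(B, n) = B*n + 0 = B*n)
(-5219 + 8136)*(N(K(-11, -13), 141) + (-80 - 3*(-5 - 33)*(29 + 0))) = (-5219 + 8136)*(-4*141 + (-80 - 3*(-5 - 33)*(29 + 0))) = 2917*(-564 + (-80 - (-114)*29)) = 2917*(-564 + (-80 - 3*(-1102))) = 2917*(-564 + (-80 + 3306)) = 2917*(-564 + 3226) = 2917*2662 = 7765054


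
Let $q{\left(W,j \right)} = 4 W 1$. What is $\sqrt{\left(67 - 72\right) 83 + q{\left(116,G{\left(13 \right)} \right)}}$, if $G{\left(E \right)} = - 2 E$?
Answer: $7$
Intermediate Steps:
$q{\left(W,j \right)} = 4 W$
$\sqrt{\left(67 - 72\right) 83 + q{\left(116,G{\left(13 \right)} \right)}} = \sqrt{\left(67 - 72\right) 83 + 4 \cdot 116} = \sqrt{\left(-5\right) 83 + 464} = \sqrt{-415 + 464} = \sqrt{49} = 7$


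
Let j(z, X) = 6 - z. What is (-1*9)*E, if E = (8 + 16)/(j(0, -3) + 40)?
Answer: -108/23 ≈ -4.6956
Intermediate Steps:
E = 12/23 (E = (8 + 16)/((6 - 1*0) + 40) = 24/((6 + 0) + 40) = 24/(6 + 40) = 24/46 = 24*(1/46) = 12/23 ≈ 0.52174)
(-1*9)*E = -1*9*(12/23) = -9*12/23 = -108/23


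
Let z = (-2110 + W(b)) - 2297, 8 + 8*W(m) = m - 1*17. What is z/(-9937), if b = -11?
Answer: 8823/19874 ≈ 0.44395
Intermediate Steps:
W(m) = -25/8 + m/8 (W(m) = -1 + (m - 1*17)/8 = -1 + (m - 17)/8 = -1 + (-17 + m)/8 = -1 + (-17/8 + m/8) = -25/8 + m/8)
z = -8823/2 (z = (-2110 + (-25/8 + (⅛)*(-11))) - 2297 = (-2110 + (-25/8 - 11/8)) - 2297 = (-2110 - 9/2) - 2297 = -4229/2 - 2297 = -8823/2 ≈ -4411.5)
z/(-9937) = -8823/2/(-9937) = -8823/2*(-1/9937) = 8823/19874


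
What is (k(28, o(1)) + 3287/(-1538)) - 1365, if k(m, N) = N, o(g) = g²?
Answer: -2101119/1538 ≈ -1366.1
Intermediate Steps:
(k(28, o(1)) + 3287/(-1538)) - 1365 = (1² + 3287/(-1538)) - 1365 = (1 + 3287*(-1/1538)) - 1365 = (1 - 3287/1538) - 1365 = -1749/1538 - 1365 = -2101119/1538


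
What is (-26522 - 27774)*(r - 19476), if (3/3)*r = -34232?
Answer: 2916129568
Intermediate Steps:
r = -34232
(-26522 - 27774)*(r - 19476) = (-26522 - 27774)*(-34232 - 19476) = -54296*(-53708) = 2916129568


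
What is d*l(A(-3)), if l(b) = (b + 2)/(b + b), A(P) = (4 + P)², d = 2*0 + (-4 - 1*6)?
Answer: -15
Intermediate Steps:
d = -10 (d = 0 + (-4 - 6) = 0 - 10 = -10)
l(b) = (2 + b)/(2*b) (l(b) = (2 + b)/((2*b)) = (2 + b)*(1/(2*b)) = (2 + b)/(2*b))
d*l(A(-3)) = -5*(2 + (4 - 3)²)/((4 - 3)²) = -5*(2 + 1²)/(1²) = -5*(2 + 1)/1 = -5*3 = -10*3/2 = -15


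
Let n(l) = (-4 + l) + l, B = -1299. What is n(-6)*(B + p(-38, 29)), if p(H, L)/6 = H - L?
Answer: 27216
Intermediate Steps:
p(H, L) = -6*L + 6*H (p(H, L) = 6*(H - L) = -6*L + 6*H)
n(l) = -4 + 2*l
n(-6)*(B + p(-38, 29)) = (-4 + 2*(-6))*(-1299 + (-6*29 + 6*(-38))) = (-4 - 12)*(-1299 + (-174 - 228)) = -16*(-1299 - 402) = -16*(-1701) = 27216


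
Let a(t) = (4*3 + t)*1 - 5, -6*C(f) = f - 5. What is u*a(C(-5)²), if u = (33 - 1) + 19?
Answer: 1496/3 ≈ 498.67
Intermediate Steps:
C(f) = ⅚ - f/6 (C(f) = -(f - 5)/6 = -(-5 + f)/6 = ⅚ - f/6)
u = 51 (u = 32 + 19 = 51)
a(t) = 7 + t (a(t) = (12 + t)*1 - 5 = (12 + t) - 5 = 7 + t)
u*a(C(-5)²) = 51*(7 + (⅚ - ⅙*(-5))²) = 51*(7 + (⅚ + ⅚)²) = 51*(7 + (5/3)²) = 51*(7 + 25/9) = 51*(88/9) = 1496/3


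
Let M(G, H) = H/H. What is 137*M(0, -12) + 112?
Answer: 249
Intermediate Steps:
M(G, H) = 1
137*M(0, -12) + 112 = 137*1 + 112 = 137 + 112 = 249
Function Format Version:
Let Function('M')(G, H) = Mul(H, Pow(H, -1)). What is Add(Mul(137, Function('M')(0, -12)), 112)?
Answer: 249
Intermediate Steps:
Function('M')(G, H) = 1
Add(Mul(137, Function('M')(0, -12)), 112) = Add(Mul(137, 1), 112) = Add(137, 112) = 249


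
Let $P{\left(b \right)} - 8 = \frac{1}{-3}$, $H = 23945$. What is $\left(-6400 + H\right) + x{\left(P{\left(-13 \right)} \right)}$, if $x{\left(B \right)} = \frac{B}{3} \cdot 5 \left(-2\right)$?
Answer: $\frac{157675}{9} \approx 17519.0$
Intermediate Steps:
$P{\left(b \right)} = \frac{23}{3}$ ($P{\left(b \right)} = 8 + \frac{1}{-3} = 8 - \frac{1}{3} = \frac{23}{3}$)
$x{\left(B \right)} = - \frac{10 B}{3}$ ($x{\left(B \right)} = B \frac{1}{3} \cdot 5 \left(-2\right) = \frac{B}{3} \cdot 5 \left(-2\right) = \frac{5 B}{3} \left(-2\right) = - \frac{10 B}{3}$)
$\left(-6400 + H\right) + x{\left(P{\left(-13 \right)} \right)} = \left(-6400 + 23945\right) - \frac{230}{9} = 17545 - \frac{230}{9} = \frac{157675}{9}$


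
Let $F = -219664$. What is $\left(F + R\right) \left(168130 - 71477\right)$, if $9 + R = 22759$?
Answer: $-19032328842$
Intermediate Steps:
$R = 22750$ ($R = -9 + 22759 = 22750$)
$\left(F + R\right) \left(168130 - 71477\right) = \left(-219664 + 22750\right) \left(168130 - 71477\right) = \left(-196914\right) 96653 = -19032328842$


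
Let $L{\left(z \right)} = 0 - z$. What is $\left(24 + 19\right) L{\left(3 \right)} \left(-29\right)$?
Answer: $3741$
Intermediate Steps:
$L{\left(z \right)} = - z$
$\left(24 + 19\right) L{\left(3 \right)} \left(-29\right) = \left(24 + 19\right) \left(\left(-1\right) 3\right) \left(-29\right) = 43 \left(-3\right) \left(-29\right) = \left(-129\right) \left(-29\right) = 3741$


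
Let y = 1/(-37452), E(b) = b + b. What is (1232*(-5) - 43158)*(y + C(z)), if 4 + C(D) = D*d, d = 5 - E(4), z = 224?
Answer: 624305539427/18726 ≈ 3.3339e+7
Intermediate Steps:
E(b) = 2*b
d = -3 (d = 5 - 2*4 = 5 - 1*8 = 5 - 8 = -3)
C(D) = -4 - 3*D (C(D) = -4 + D*(-3) = -4 - 3*D)
y = -1/37452 ≈ -2.6701e-5
(1232*(-5) - 43158)*(y + C(z)) = (1232*(-5) - 43158)*(-1/37452 + (-4 - 3*224)) = (-6160 - 43158)*(-1/37452 + (-4 - 672)) = -49318*(-1/37452 - 676) = -49318*(-25317553/37452) = 624305539427/18726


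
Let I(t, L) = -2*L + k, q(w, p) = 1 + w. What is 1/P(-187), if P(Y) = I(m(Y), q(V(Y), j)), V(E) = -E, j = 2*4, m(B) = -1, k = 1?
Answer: -1/375 ≈ -0.0026667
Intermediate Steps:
j = 8
I(t, L) = 1 - 2*L (I(t, L) = -2*L + 1 = 1 - 2*L)
P(Y) = -1 + 2*Y (P(Y) = 1 - 2*(1 - Y) = 1 + (-2 + 2*Y) = -1 + 2*Y)
1/P(-187) = 1/(-1 + 2*(-187)) = 1/(-1 - 374) = 1/(-375) = -1/375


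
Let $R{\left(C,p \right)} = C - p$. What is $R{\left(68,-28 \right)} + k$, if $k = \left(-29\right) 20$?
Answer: $-484$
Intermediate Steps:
$k = -580$
$R{\left(68,-28 \right)} + k = \left(68 - -28\right) - 580 = \left(68 + 28\right) - 580 = 96 - 580 = -484$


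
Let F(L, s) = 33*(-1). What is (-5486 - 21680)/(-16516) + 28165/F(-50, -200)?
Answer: -232138331/272514 ≈ -851.84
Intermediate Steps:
F(L, s) = -33
(-5486 - 21680)/(-16516) + 28165/F(-50, -200) = (-5486 - 21680)/(-16516) + 28165/(-33) = -27166*(-1/16516) + 28165*(-1/33) = 13583/8258 - 28165/33 = -232138331/272514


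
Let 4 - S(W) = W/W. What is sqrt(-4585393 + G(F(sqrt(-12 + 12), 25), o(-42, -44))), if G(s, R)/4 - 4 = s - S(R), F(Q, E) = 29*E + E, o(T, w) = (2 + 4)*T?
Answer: I*sqrt(4582389) ≈ 2140.7*I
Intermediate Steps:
S(W) = 3 (S(W) = 4 - W/W = 4 - 1*1 = 4 - 1 = 3)
o(T, w) = 6*T
F(Q, E) = 30*E
G(s, R) = 4 + 4*s (G(s, R) = 16 + 4*(s - 1*3) = 16 + 4*(s - 3) = 16 + 4*(-3 + s) = 16 + (-12 + 4*s) = 4 + 4*s)
sqrt(-4585393 + G(F(sqrt(-12 + 12), 25), o(-42, -44))) = sqrt(-4585393 + (4 + 4*(30*25))) = sqrt(-4585393 + (4 + 4*750)) = sqrt(-4585393 + (4 + 3000)) = sqrt(-4585393 + 3004) = sqrt(-4582389) = I*sqrt(4582389)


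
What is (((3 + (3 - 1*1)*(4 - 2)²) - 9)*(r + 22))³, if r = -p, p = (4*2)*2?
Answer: 1728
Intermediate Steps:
p = 16 (p = 8*2 = 16)
r = -16 (r = -1*16 = -16)
(((3 + (3 - 1*1)*(4 - 2)²) - 9)*(r + 22))³ = (((3 + (3 - 1*1)*(4 - 2)²) - 9)*(-16 + 22))³ = (((3 + (3 - 1)*2²) - 9)*6)³ = (((3 + 2*4) - 9)*6)³ = (((3 + 8) - 9)*6)³ = ((11 - 9)*6)³ = (2*6)³ = 12³ = 1728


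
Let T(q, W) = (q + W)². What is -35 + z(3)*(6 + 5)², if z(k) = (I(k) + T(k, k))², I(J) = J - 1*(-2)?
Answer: 203366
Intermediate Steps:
I(J) = 2 + J (I(J) = J + 2 = 2 + J)
T(q, W) = (W + q)²
z(k) = (2 + k + 4*k²)² (z(k) = ((2 + k) + (k + k)²)² = ((2 + k) + (2*k)²)² = ((2 + k) + 4*k²)² = (2 + k + 4*k²)²)
-35 + z(3)*(6 + 5)² = -35 + (2 + 3 + 4*3²)²*(6 + 5)² = -35 + (2 + 3 + 4*9)²*11² = -35 + (2 + 3 + 36)²*121 = -35 + 41²*121 = -35 + 1681*121 = -35 + 203401 = 203366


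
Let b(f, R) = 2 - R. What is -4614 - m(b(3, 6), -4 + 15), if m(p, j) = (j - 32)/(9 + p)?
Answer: -23049/5 ≈ -4609.8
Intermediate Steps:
m(p, j) = (-32 + j)/(9 + p)
-4614 - m(b(3, 6), -4 + 15) = -4614 - (-32 + (-4 + 15))/(9 + (2 - 1*6)) = -4614 - (-32 + 11)/(9 + (2 - 6)) = -4614 - (-21)/(9 - 4) = -4614 - (-21)/5 = -4614 - 1*(-21/5) = -4614 + 21/5 = -23049/5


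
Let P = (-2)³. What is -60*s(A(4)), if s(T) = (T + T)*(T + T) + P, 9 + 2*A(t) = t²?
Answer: -2460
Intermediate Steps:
A(t) = -9/2 + t²/2
P = -8
s(T) = -8 + 4*T² (s(T) = (T + T)*(T + T) - 8 = (2*T)*(2*T) - 8 = 4*T² - 8 = -8 + 4*T²)
-60*s(A(4)) = -60*(-8 + 4*(-9/2 + (½)*4²)²) = -60*(-8 + 4*(-9/2 + (½)*16)²) = -60*(-8 + 4*(-9/2 + 8)²) = -60*(-8 + 4*(7/2)²) = -60*(-8 + 4*(49/4)) = -60*(-8 + 49) = -60*41 = -2460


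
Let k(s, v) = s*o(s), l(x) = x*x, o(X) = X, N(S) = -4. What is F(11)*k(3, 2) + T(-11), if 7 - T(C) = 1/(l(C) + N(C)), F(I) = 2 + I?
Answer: 14507/117 ≈ 123.99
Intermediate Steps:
l(x) = x**2
T(C) = 7 - 1/(-4 + C**2) (T(C) = 7 - 1/(C**2 - 4) = 7 - 1/(-4 + C**2))
k(s, v) = s**2 (k(s, v) = s*s = s**2)
F(11)*k(3, 2) + T(-11) = (2 + 11)*3**2 + (-29 + 7*(-11)**2)/(-4 + (-11)**2) = 13*9 + (-29 + 7*121)/(-4 + 121) = 117 + (-29 + 847)/117 = 117 + (1/117)*818 = 117 + 818/117 = 14507/117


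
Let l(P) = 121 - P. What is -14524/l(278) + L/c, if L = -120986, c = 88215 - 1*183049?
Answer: 698181909/7444469 ≈ 93.785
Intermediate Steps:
c = -94834 (c = 88215 - 183049 = -94834)
-14524/l(278) + L/c = -14524/(121 - 1*278) - 120986/(-94834) = -14524/(121 - 278) - 120986*(-1/94834) = -14524/(-157) + 60493/47417 = -14524*(-1/157) + 60493/47417 = 14524/157 + 60493/47417 = 698181909/7444469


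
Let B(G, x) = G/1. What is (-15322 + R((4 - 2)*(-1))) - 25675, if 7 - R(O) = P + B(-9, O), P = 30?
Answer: -41011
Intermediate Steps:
B(G, x) = G (B(G, x) = G*1 = G)
R(O) = -14 (R(O) = 7 - (30 - 9) = 7 - 1*21 = 7 - 21 = -14)
(-15322 + R((4 - 2)*(-1))) - 25675 = (-15322 - 14) - 25675 = -15336 - 25675 = -41011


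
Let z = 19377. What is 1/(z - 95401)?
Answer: -1/76024 ≈ -1.3154e-5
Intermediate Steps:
1/(z - 95401) = 1/(19377 - 95401) = 1/(-76024) = -1/76024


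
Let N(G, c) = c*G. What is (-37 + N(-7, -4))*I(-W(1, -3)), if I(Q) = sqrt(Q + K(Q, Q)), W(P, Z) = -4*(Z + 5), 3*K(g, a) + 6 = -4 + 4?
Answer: -9*sqrt(6) ≈ -22.045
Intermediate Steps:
N(G, c) = G*c
K(g, a) = -2 (K(g, a) = -2 + (-4 + 4)/3 = -2 + (1/3)*0 = -2 + 0 = -2)
W(P, Z) = -20 - 4*Z (W(P, Z) = -4*(5 + Z) = -20 - 4*Z)
I(Q) = sqrt(-2 + Q) (I(Q) = sqrt(Q - 2) = sqrt(-2 + Q))
(-37 + N(-7, -4))*I(-W(1, -3)) = (-37 - 7*(-4))*sqrt(-2 - (-20 - 4*(-3))) = (-37 + 28)*sqrt(-2 - (-20 + 12)) = -9*sqrt(-2 - 1*(-8)) = -9*sqrt(-2 + 8) = -9*sqrt(6)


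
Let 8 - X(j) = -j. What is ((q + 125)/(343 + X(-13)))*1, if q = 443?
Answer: 284/169 ≈ 1.6805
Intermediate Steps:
X(j) = 8 + j (X(j) = 8 - (-1)*j = 8 + j)
((q + 125)/(343 + X(-13)))*1 = ((443 + 125)/(343 + (8 - 13)))*1 = (568/(343 - 5))*1 = (568/338)*1 = (568*(1/338))*1 = (284/169)*1 = 284/169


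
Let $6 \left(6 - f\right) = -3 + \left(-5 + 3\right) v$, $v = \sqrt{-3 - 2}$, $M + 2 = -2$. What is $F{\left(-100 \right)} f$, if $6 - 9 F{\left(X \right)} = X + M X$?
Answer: $- \frac{637}{3} - \frac{98 i \sqrt{5}}{9} \approx -212.33 - 24.348 i$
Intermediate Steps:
$M = -4$ ($M = -2 - 2 = -4$)
$v = i \sqrt{5}$ ($v = \sqrt{-5} = i \sqrt{5} \approx 2.2361 i$)
$F{\left(X \right)} = \frac{2}{3} + \frac{X}{3}$ ($F{\left(X \right)} = \frac{2}{3} - \frac{X - 4 X}{9} = \frac{2}{3} - \frac{\left(-3\right) X}{9} = \frac{2}{3} + \frac{X}{3}$)
$f = \frac{13}{2} + \frac{i \sqrt{5}}{3}$ ($f = 6 - \frac{-3 + \left(-5 + 3\right) i \sqrt{5}}{6} = 6 - \frac{-3 - 2 i \sqrt{5}}{6} = 6 + \left(\frac{1}{2} + \frac{i \sqrt{5}}{3}\right) = \frac{13}{2} + \frac{i \sqrt{5}}{3} \approx 6.5 + 0.74536 i$)
$F{\left(-100 \right)} f = \left(\frac{2}{3} + \frac{1}{3} \left(-100\right)\right) \left(\frac{13}{2} + \frac{i \sqrt{5}}{3}\right) = \left(\frac{2}{3} - \frac{100}{3}\right) \left(\frac{13}{2} + \frac{i \sqrt{5}}{3}\right) = - \frac{98 \left(\frac{13}{2} + \frac{i \sqrt{5}}{3}\right)}{3} = - \frac{637}{3} - \frac{98 i \sqrt{5}}{9}$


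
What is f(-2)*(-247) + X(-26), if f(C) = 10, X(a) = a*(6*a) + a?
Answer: 1560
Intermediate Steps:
X(a) = a + 6*a**2 (X(a) = 6*a**2 + a = a + 6*a**2)
f(-2)*(-247) + X(-26) = 10*(-247) - 26*(1 + 6*(-26)) = -2470 - 26*(1 - 156) = -2470 - 26*(-155) = -2470 + 4030 = 1560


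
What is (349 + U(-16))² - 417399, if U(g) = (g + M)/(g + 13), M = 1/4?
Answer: -4670495/16 ≈ -2.9191e+5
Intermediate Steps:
M = ¼ ≈ 0.25000
U(g) = (¼ + g)/(13 + g) (U(g) = (g + ¼)/(g + 13) = (¼ + g)/(13 + g))
(349 + U(-16))² - 417399 = (349 + (¼ - 16)/(13 - 16))² - 417399 = (349 - 63/4/(-3))² - 417399 = (349 - ⅓*(-63/4))² - 417399 = (349 + 21/4)² - 417399 = (1417/4)² - 417399 = 2007889/16 - 417399 = -4670495/16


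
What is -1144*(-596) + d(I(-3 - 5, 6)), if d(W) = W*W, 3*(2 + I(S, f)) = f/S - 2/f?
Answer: 883651129/1296 ≈ 6.8183e+5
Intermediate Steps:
I(S, f) = -2 - 2/(3*f) + f/(3*S) (I(S, f) = -2 + (f/S - 2/f)/3 = -2 + (-2/f + f/S)/3 = -2 + (-2/(3*f) + f/(3*S)) = -2 - 2/(3*f) + f/(3*S))
d(W) = W**2
-1144*(-596) + d(I(-3 - 5, 6)) = -1144*(-596) + (-2 - 2/3/6 + (1/3)*6/(-3 - 5))**2 = 681824 + (-2 - 2/3*1/6 + (1/3)*6/(-8))**2 = 681824 + (-2 - 1/9 + (1/3)*6*(-1/8))**2 = 681824 + (-2 - 1/9 - 1/4)**2 = 681824 + (-85/36)**2 = 681824 + 7225/1296 = 883651129/1296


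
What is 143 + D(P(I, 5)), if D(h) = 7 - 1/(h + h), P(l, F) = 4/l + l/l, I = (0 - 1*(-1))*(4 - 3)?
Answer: 1499/10 ≈ 149.90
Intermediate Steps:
I = 1 (I = (0 + 1)*1 = 1*1 = 1)
P(l, F) = 1 + 4/l (P(l, F) = 4/l + 1 = 1 + 4/l)
D(h) = 7 - 1/(2*h)
143 + D(P(I, 5)) = 143 + (7 - 1/(2*(4 + 1))) = 143 + (7 - 1/(2*(1*5))) = 143 + (7 - ½/5) = 143 + (7 - ½*⅕) = 143 + (7 - ⅒) = 143 + 69/10 = 1499/10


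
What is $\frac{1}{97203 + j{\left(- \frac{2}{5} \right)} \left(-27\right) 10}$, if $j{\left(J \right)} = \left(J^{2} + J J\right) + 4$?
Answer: $\frac{5}{480183} \approx 1.0413 \cdot 10^{-5}$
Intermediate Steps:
$j{\left(J \right)} = 4 + 2 J^{2}$ ($j{\left(J \right)} = \left(J^{2} + J^{2}\right) + 4 = 2 J^{2} + 4 = 4 + 2 J^{2}$)
$\frac{1}{97203 + j{\left(- \frac{2}{5} \right)} \left(-27\right) 10} = \frac{1}{97203 + \left(4 + 2 \left(- \frac{2}{5}\right)^{2}\right) \left(-27\right) 10} = \frac{1}{97203 + \left(4 + 2 \cdot \frac{4}{25}\right) \left(-27\right) 10} = \frac{1}{97203 + \left(4 + \frac{8}{25}\right) \left(-27\right) 10} = \frac{1}{97203 + \frac{108}{25} \left(-27\right) 10} = \frac{1}{97203 - \frac{5832}{5}} = \frac{1}{\frac{480183}{5}} = \frac{5}{480183}$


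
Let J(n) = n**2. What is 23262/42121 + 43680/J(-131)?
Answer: 2239044462/722838481 ≈ 3.0976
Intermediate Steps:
23262/42121 + 43680/J(-131) = 23262/42121 + 43680/((-131)**2) = 23262*(1/42121) + 43680/17161 = 23262/42121 + 43680*(1/17161) = 23262/42121 + 43680/17161 = 2239044462/722838481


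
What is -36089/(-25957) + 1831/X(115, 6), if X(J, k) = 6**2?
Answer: 48826471/934452 ≈ 52.251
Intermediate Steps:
X(J, k) = 36
-36089/(-25957) + 1831/X(115, 6) = -36089/(-25957) + 1831/36 = -36089*(-1/25957) + 1831*(1/36) = 36089/25957 + 1831/36 = 48826471/934452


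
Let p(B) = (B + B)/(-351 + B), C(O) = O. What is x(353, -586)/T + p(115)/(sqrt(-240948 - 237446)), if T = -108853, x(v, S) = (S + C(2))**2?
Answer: -341056/108853 + 115*I*sqrt(478394)/56450492 ≈ -3.1332 + 0.001409*I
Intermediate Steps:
x(v, S) = (2 + S)**2 (x(v, S) = (S + 2)**2 = (2 + S)**2)
p(B) = 2*B/(-351 + B) (p(B) = (2*B)/(-351 + B) = 2*B/(-351 + B))
x(353, -586)/T + p(115)/(sqrt(-240948 - 237446)) = (2 - 586)**2/(-108853) + (2*115/(-351 + 115))/(sqrt(-240948 - 237446)) = (-584)**2*(-1/108853) + (2*115/(-236))/(sqrt(-478394)) = 341056*(-1/108853) + (2*115*(-1/236))/((I*sqrt(478394))) = -341056/108853 - (-115)*I*sqrt(478394)/56450492 = -341056/108853 + 115*I*sqrt(478394)/56450492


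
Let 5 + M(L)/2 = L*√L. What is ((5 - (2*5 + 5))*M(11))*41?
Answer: 4100 - 9020*√11 ≈ -25816.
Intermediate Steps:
M(L) = -10 + 2*L^(3/2) (M(L) = -10 + 2*(L*√L) = -10 + 2*L^(3/2))
((5 - (2*5 + 5))*M(11))*41 = ((5 - (2*5 + 5))*(-10 + 2*11^(3/2)))*41 = ((5 - (10 + 5))*(-10 + 2*(11*√11)))*41 = ((5 - 1*15)*(-10 + 22*√11))*41 = ((5 - 15)*(-10 + 22*√11))*41 = -10*(-10 + 22*√11)*41 = (100 - 220*√11)*41 = 4100 - 9020*√11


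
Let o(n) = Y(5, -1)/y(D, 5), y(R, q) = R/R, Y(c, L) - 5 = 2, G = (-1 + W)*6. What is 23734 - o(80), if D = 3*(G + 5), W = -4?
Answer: 23727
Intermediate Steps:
G = -30 (G = (-1 - 4)*6 = -5*6 = -30)
Y(c, L) = 7 (Y(c, L) = 5 + 2 = 7)
D = -75 (D = 3*(-30 + 5) = 3*(-25) = -75)
y(R, q) = 1
o(n) = 7 (o(n) = 7/1 = 1*7 = 7)
23734 - o(80) = 23734 - 1*7 = 23734 - 7 = 23727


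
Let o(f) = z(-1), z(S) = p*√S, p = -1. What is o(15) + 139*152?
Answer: 21128 - I ≈ 21128.0 - 1.0*I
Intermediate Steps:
z(S) = -√S
o(f) = -I (o(f) = -√(-1) = -I)
o(15) + 139*152 = -I + 139*152 = -I + 21128 = 21128 - I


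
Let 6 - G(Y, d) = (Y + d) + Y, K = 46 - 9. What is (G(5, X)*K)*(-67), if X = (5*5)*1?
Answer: 71891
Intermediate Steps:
K = 37
X = 25 (X = 25*1 = 25)
G(Y, d) = 6 - d - 2*Y (G(Y, d) = 6 - ((Y + d) + Y) = 6 - (d + 2*Y) = 6 + (-d - 2*Y) = 6 - d - 2*Y)
(G(5, X)*K)*(-67) = ((6 - 1*25 - 2*5)*37)*(-67) = ((6 - 25 - 10)*37)*(-67) = -29*37*(-67) = -1073*(-67) = 71891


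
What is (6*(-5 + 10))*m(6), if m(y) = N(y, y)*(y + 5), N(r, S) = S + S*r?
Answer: 13860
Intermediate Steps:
m(y) = y*(1 + y)*(5 + y) (m(y) = (y*(1 + y))*(y + 5) = (y*(1 + y))*(5 + y) = y*(1 + y)*(5 + y))
(6*(-5 + 10))*m(6) = (6*(-5 + 10))*(6*(1 + 6)*(5 + 6)) = (6*5)*(6*7*11) = 30*462 = 13860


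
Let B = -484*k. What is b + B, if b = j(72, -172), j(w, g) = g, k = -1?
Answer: 312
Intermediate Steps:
b = -172
B = 484 (B = -484*(-1) = 484)
b + B = -172 + 484 = 312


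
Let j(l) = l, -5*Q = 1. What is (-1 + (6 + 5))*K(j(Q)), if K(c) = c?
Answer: -2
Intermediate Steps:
Q = -⅕ (Q = -⅕*1 = -⅕ ≈ -0.20000)
(-1 + (6 + 5))*K(j(Q)) = (-1 + (6 + 5))*(-⅕) = (-1 + 11)*(-⅕) = 10*(-⅕) = -2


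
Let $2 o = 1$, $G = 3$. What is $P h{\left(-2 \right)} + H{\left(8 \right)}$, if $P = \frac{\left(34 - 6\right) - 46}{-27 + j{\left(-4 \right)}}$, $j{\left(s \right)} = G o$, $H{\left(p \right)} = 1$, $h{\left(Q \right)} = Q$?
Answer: $- \frac{7}{17} \approx -0.41176$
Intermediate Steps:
$o = \frac{1}{2}$ ($o = \frac{1}{2} \cdot 1 = \frac{1}{2} \approx 0.5$)
$j{\left(s \right)} = \frac{3}{2}$ ($j{\left(s \right)} = 3 \cdot \frac{1}{2} = \frac{3}{2}$)
$P = \frac{12}{17}$ ($P = \frac{\left(34 - 6\right) - 46}{-27 + \frac{3}{2}} = \frac{28 - 46}{- \frac{51}{2}} = \left(-18\right) \left(- \frac{2}{51}\right) = \frac{12}{17} \approx 0.70588$)
$P h{\left(-2 \right)} + H{\left(8 \right)} = \frac{12}{17} \left(-2\right) + 1 = - \frac{24}{17} + 1 = - \frac{7}{17}$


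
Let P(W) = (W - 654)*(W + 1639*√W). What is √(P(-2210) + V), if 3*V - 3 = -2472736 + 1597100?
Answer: √(54338061 - 42246864*I*√2210)/3 ≈ 10649.0 - 10361.0*I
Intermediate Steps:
P(W) = (-654 + W)*(W + 1639*√W)
V = -875633/3 (V = 1 + (-2472736 + 1597100)/3 = 1 + (⅓)*(-875636) = 1 - 875636/3 = -875633/3 ≈ -2.9188e+5)
√(P(-2210) + V) = √(((-2210)² - 1071906*I*√2210 - 654*(-2210) + 1639*(-2210)^(3/2)) - 875633/3) = √((4884100 - 1071906*I*√2210 + 1445340 + 1639*(-2210*I*√2210)) - 875633/3) = √((4884100 - 1071906*I*√2210 + 1445340 - 3622190*I*√2210) - 875633/3) = √((6329440 - 4694096*I*√2210) - 875633/3) = √(18112687/3 - 4694096*I*√2210)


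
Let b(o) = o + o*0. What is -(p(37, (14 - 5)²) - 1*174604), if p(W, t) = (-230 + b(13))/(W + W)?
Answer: 12920913/74 ≈ 1.7461e+5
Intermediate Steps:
b(o) = o (b(o) = o + 0 = o)
p(W, t) = -217/(2*W) (p(W, t) = (-230 + 13)/(W + W) = -217*1/(2*W) = -217/(2*W))
-(p(37, (14 - 5)²) - 1*174604) = -(-217/2/37 - 1*174604) = -(-217/2*1/37 - 174604) = -(-217/74 - 174604) = -1*(-12920913/74) = 12920913/74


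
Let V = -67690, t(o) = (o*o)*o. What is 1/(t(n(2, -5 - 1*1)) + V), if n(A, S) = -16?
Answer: -1/71786 ≈ -1.3930e-5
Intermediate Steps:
t(o) = o³ (t(o) = o²*o = o³)
1/(t(n(2, -5 - 1*1)) + V) = 1/((-16)³ - 67690) = 1/(-4096 - 67690) = 1/(-71786) = -1/71786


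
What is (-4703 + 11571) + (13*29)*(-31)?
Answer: -4819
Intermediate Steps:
(-4703 + 11571) + (13*29)*(-31) = 6868 + 377*(-31) = 6868 - 11687 = -4819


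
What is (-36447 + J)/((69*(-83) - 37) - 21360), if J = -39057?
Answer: 18876/6781 ≈ 2.7837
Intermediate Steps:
(-36447 + J)/((69*(-83) - 37) - 21360) = (-36447 - 39057)/((69*(-83) - 37) - 21360) = -75504/((-5727 - 37) - 21360) = -75504/(-5764 - 21360) = -75504/(-27124) = -75504*(-1/27124) = 18876/6781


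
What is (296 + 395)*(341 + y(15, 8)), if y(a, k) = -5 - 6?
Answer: 228030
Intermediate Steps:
y(a, k) = -11
(296 + 395)*(341 + y(15, 8)) = (296 + 395)*(341 - 11) = 691*330 = 228030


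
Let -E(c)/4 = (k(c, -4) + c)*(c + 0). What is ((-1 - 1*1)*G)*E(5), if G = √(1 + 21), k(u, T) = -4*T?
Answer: 840*√22 ≈ 3939.9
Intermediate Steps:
E(c) = -4*c*(16 + c) (E(c) = -4*(-4*(-4) + c)*(c + 0) = -4*(16 + c)*c = -4*c*(16 + c))
G = √22 ≈ 4.6904
((-1 - 1*1)*G)*E(5) = ((-1 - 1*1)*√22)*(-4*5*(16 + 5)) = ((-1 - 1)*√22)*(-4*5*21) = -2*√22*(-420) = 840*√22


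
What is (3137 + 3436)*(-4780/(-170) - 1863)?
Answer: -205031589/17 ≈ -1.2061e+7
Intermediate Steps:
(3137 + 3436)*(-4780/(-170) - 1863) = 6573*(-4780*(-1/170) - 1863) = 6573*(478/17 - 1863) = 6573*(-31193/17) = -205031589/17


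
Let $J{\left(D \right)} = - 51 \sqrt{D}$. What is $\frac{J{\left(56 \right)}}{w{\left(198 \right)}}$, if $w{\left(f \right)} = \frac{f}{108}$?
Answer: $- \frac{612 \sqrt{14}}{11} \approx -208.17$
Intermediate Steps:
$w{\left(f \right)} = \frac{f}{108}$ ($w{\left(f \right)} = f \frac{1}{108} = \frac{f}{108}$)
$\frac{J{\left(56 \right)}}{w{\left(198 \right)}} = \frac{\left(-51\right) \sqrt{56}}{\frac{1}{108} \cdot 198} = \frac{\left(-51\right) 2 \sqrt{14}}{\frac{11}{6}} = - 102 \sqrt{14} \cdot \frac{6}{11} = - \frac{612 \sqrt{14}}{11}$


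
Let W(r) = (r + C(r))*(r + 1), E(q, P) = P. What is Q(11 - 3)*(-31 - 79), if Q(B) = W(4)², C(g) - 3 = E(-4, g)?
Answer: -332750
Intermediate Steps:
C(g) = 3 + g
W(r) = (1 + r)*(3 + 2*r) (W(r) = (r + (3 + r))*(r + 1) = (3 + 2*r)*(1 + r) = (1 + r)*(3 + 2*r))
Q(B) = 3025 (Q(B) = (3 + 2*4² + 5*4)² = (3 + 2*16 + 20)² = (3 + 32 + 20)² = 55² = 3025)
Q(11 - 3)*(-31 - 79) = 3025*(-31 - 79) = 3025*(-110) = -332750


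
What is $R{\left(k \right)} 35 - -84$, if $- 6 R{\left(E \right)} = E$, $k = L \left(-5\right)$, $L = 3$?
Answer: $\frac{343}{2} \approx 171.5$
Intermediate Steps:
$k = -15$ ($k = 3 \left(-5\right) = -15$)
$R{\left(E \right)} = - \frac{E}{6}$
$R{\left(k \right)} 35 - -84 = \left(- \frac{1}{6}\right) \left(-15\right) 35 - -84 = \frac{5}{2} \cdot 35 + 84 = \frac{175}{2} + 84 = \frac{343}{2}$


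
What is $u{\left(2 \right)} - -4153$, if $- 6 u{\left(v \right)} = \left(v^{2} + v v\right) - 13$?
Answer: $\frac{24923}{6} \approx 4153.8$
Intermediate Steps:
$u{\left(v \right)} = \frac{13}{6} - \frac{v^{2}}{3}$ ($u{\left(v \right)} = - \frac{\left(v^{2} + v v\right) - 13}{6} = - \frac{\left(v^{2} + v^{2}\right) - 13}{6} = - \frac{2 v^{2} - 13}{6} = - \frac{-13 + 2 v^{2}}{6} = \frac{13}{6} - \frac{v^{2}}{3}$)
$u{\left(2 \right)} - -4153 = \left(\frac{13}{6} - \frac{2^{2}}{3}\right) - -4153 = \left(\frac{13}{6} - \frac{4}{3}\right) + 4153 = \frac{5}{6} + 4153 = \frac{24923}{6}$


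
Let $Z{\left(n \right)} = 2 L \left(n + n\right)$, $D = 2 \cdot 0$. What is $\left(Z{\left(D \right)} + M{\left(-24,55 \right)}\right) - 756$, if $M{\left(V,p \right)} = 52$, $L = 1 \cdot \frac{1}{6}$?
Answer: $-704$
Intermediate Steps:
$L = \frac{1}{6}$ ($L = 1 \cdot \frac{1}{6} = \frac{1}{6} \approx 0.16667$)
$D = 0$
$Z{\left(n \right)} = \frac{2 n}{3}$ ($Z{\left(n \right)} = 2 \cdot \frac{1}{6} \left(n + n\right) = \frac{2 n}{3}$)
$\left(Z{\left(D \right)} + M{\left(-24,55 \right)}\right) - 756 = \left(\frac{2}{3} \cdot 0 + 52\right) - 756 = \left(0 + 52\right) - 756 = 52 - 756 = -704$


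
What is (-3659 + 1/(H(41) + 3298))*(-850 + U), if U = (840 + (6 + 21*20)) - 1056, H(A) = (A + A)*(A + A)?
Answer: 11734559040/5011 ≈ 2.3418e+6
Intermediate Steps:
H(A) = 4*A**2 (H(A) = (2*A)*(2*A) = 4*A**2)
U = 210 (U = (840 + (6 + 420)) - 1056 = (840 + 426) - 1056 = 1266 - 1056 = 210)
(-3659 + 1/(H(41) + 3298))*(-850 + U) = (-3659 + 1/(4*41**2 + 3298))*(-850 + 210) = (-3659 + 1/(4*1681 + 3298))*(-640) = (-3659 + 1/(6724 + 3298))*(-640) = (-3659 + 1/10022)*(-640) = -36670497/10022*(-640) = 11734559040/5011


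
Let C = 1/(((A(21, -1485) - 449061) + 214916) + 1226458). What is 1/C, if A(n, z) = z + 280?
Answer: 991108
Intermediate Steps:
A(n, z) = 280 + z
C = 1/991108 (C = 1/((((280 - 1485) - 449061) + 214916) + 1226458) = 1/(((-1205 - 449061) + 214916) + 1226458) = 1/((-450266 + 214916) + 1226458) = 1/(-235350 + 1226458) = 1/991108 ≈ 1.0090e-6)
1/C = 1/(1/991108) = 991108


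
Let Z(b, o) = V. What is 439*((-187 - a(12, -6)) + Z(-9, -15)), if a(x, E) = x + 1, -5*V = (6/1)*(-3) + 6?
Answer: -433732/5 ≈ -86746.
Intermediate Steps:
V = 12/5 (V = -((6/1)*(-3) + 6)/5 = -((6*1)*(-3) + 6)/5 = -(6*(-3) + 6)/5 = -(-18 + 6)/5 = -1/5*(-12) = 12/5 ≈ 2.4000)
Z(b, o) = 12/5
a(x, E) = 1 + x
439*((-187 - a(12, -6)) + Z(-9, -15)) = 439*((-187 - (1 + 12)) + 12/5) = 439*((-187 - 1*13) + 12/5) = 439*((-187 - 13) + 12/5) = 439*(-200 + 12/5) = 439*(-988/5) = -433732/5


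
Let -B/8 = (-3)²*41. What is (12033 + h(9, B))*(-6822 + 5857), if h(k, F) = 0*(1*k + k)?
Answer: -11611845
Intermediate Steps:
B = -2952 (B = -8*(-3)²*41 = -72*41 = -8*369 = -2952)
h(k, F) = 0 (h(k, F) = 0*(k + k) = 0*(2*k) = 0)
(12033 + h(9, B))*(-6822 + 5857) = (12033 + 0)*(-6822 + 5857) = 12033*(-965) = -11611845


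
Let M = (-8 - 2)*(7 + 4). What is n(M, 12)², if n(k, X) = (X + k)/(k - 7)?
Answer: 9604/13689 ≈ 0.70158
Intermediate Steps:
M = -110 (M = -10*11 = -110)
n(k, X) = (X + k)/(-7 + k)
n(M, 12)² = ((12 - 110)/(-7 - 110))² = (-98/(-117))² = (-1/117*(-98))² = (98/117)² = 9604/13689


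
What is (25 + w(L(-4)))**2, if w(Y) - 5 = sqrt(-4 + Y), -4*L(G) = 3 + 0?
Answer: (60 + I*sqrt(19))**2/4 ≈ 895.25 + 130.77*I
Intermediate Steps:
L(G) = -3/4 (L(G) = -(3 + 0)/4 = -1/4*3 = -3/4)
w(Y) = 5 + sqrt(-4 + Y)
(25 + w(L(-4)))**2 = (25 + (5 + sqrt(-4 - 3/4)))**2 = (25 + (5 + sqrt(-19/4)))**2 = (25 + (5 + I*sqrt(19)/2))**2 = (30 + I*sqrt(19)/2)**2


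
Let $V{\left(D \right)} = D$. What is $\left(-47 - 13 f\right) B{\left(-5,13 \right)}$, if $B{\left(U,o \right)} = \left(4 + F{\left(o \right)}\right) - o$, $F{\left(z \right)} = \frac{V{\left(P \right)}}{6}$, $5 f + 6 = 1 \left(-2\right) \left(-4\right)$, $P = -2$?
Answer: $\frac{2436}{5} \approx 487.2$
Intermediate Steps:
$f = \frac{2}{5}$ ($f = - \frac{6}{5} + \frac{1 \left(-2\right) \left(-4\right)}{5} = - \frac{6}{5} + \frac{\left(-2\right) \left(-4\right)}{5} = - \frac{6}{5} + \frac{1}{5} \cdot 8 = - \frac{6}{5} + \frac{8}{5} = \frac{2}{5} \approx 0.4$)
$F{\left(z \right)} = - \frac{1}{3}$ ($F{\left(z \right)} = - \frac{2}{6} = \left(-2\right) \frac{1}{6} = - \frac{1}{3}$)
$B{\left(U,o \right)} = \frac{11}{3} - o$ ($B{\left(U,o \right)} = \left(4 - \frac{1}{3}\right) - o = \frac{11}{3} - o$)
$\left(-47 - 13 f\right) B{\left(-5,13 \right)} = \left(-47 - \frac{26}{5}\right) \left(\frac{11}{3} - 13\right) = \left(- \frac{261}{5}\right) \left(- \frac{28}{3}\right) = \frac{2436}{5}$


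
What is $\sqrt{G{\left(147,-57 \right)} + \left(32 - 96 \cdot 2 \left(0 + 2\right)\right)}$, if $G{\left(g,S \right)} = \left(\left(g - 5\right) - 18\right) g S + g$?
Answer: $i \sqrt{1039201} \approx 1019.4 i$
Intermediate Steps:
$G{\left(g,S \right)} = g + S g \left(-23 + g\right)$ ($G{\left(g,S \right)} = \left(\left(-5 + g\right) - 18\right) g S + g = \left(-23 + g\right) g S + g = g \left(-23 + g\right) S + g = S g \left(-23 + g\right) + g = g + S g \left(-23 + g\right)$)
$\sqrt{G{\left(147,-57 \right)} + \left(32 - 96 \cdot 2 \left(0 + 2\right)\right)} = \sqrt{147 \left(1 - -1311 - 8379\right) + \left(32 - 96 \cdot 2 \left(0 + 2\right)\right)} = \sqrt{147 \left(1 + 1311 - 8379\right) + \left(32 - 96 \cdot 2 \cdot 2\right)} = \sqrt{147 \left(-7067\right) + \left(32 - 384\right)} = \sqrt{-1038849 + \left(32 - 384\right)} = \sqrt{-1038849 - 352} = \sqrt{-1039201} = i \sqrt{1039201}$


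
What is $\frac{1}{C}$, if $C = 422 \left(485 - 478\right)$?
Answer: $\frac{1}{2954} \approx 0.00033852$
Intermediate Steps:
$C = 2954$ ($C = 422 \cdot 7 = 2954$)
$\frac{1}{C} = \frac{1}{2954}$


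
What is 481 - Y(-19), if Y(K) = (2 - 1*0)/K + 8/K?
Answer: 9149/19 ≈ 481.53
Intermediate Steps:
Y(K) = 10/K (Y(K) = (2 + 0)/K + 8/K = 2/K + 8/K = 10/K)
481 - Y(-19) = 481 - 10/(-19) = 481 - 10*(-1)/19 = 481 - 1*(-10/19) = 481 + 10/19 = 9149/19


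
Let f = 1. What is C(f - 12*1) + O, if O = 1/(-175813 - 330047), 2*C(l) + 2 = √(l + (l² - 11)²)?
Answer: -505861/505860 + √12089/2 ≈ 53.975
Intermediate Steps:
C(l) = -1 + √(l + (-11 + l²)²)/2 (C(l) = -1 + √(l + (l² - 11)²)/2 = -1 + √(l + (-11 + l²)²)/2)
O = -1/505860 (O = 1/(-505860) = -1/505860 ≈ -1.9768e-6)
C(f - 12*1) + O = (-1 + √((1 - 12*1) + (-11 + (1 - 12*1)²)²)/2) - 1/505860 = (-1 + √((1 - 12) + (-11 + (1 - 12)²)²)/2) - 1/505860 = (-1 + √(-11 + (-11 + (-11)²)²)/2) - 1/505860 = (-1 + √(-11 + (-11 + 121)²)/2) - 1/505860 = (-1 + √(-11 + 110²)/2) - 1/505860 = (-1 + √(-11 + 12100)/2) - 1/505860 = (-1 + √12089/2) - 1/505860 = -505861/505860 + √12089/2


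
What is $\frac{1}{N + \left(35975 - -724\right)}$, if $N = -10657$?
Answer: $\frac{1}{26042} \approx 3.8399 \cdot 10^{-5}$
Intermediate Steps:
$\frac{1}{N + \left(35975 - -724\right)} = \frac{1}{-10657 + \left(35975 - -724\right)} = \frac{1}{-10657 + \left(35975 + 724\right)} = \frac{1}{-10657 + 36699} = \frac{1}{26042}$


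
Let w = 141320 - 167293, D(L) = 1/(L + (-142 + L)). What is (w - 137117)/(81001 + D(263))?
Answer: -12525312/6220877 ≈ -2.0134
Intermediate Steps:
D(L) = 1/(-142 + 2*L)
w = -25973
(w - 137117)/(81001 + D(263)) = (-25973 - 137117)/(81001 + 1/(2*(-71 + 263))) = -163090/(81001 + (½)/192) = -163090/(81001 + (½)*(1/192)) = -163090/(81001 + 1/384) = -163090/31104385/384 = -163090*384/31104385 = -12525312/6220877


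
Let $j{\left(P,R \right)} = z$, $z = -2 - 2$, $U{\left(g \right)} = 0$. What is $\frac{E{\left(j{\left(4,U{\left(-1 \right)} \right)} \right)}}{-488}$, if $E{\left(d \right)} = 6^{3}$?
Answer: $- \frac{27}{61} \approx -0.44262$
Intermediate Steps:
$z = -4$
$j{\left(P,R \right)} = -4$
$E{\left(d \right)} = 216$
$\frac{E{\left(j{\left(4,U{\left(-1 \right)} \right)} \right)}}{-488} = \frac{216}{-488} = 216 \left(- \frac{1}{488}\right) = - \frac{27}{61}$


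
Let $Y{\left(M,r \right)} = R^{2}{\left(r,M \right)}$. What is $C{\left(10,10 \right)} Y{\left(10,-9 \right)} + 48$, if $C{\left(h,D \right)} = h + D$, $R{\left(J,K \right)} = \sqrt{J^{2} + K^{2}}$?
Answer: $3668$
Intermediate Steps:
$Y{\left(M,r \right)} = M^{2} + r^{2}$ ($Y{\left(M,r \right)} = \left(\sqrt{r^{2} + M^{2}}\right)^{2} = \left(\sqrt{M^{2} + r^{2}}\right)^{2} = M^{2} + r^{2}$)
$C{\left(h,D \right)} = D + h$
$C{\left(10,10 \right)} Y{\left(10,-9 \right)} + 48 = \left(10 + 10\right) \left(10^{2} + \left(-9\right)^{2}\right) + 48 = 20 \left(100 + 81\right) + 48 = 20 \cdot 181 + 48 = 3620 + 48 = 3668$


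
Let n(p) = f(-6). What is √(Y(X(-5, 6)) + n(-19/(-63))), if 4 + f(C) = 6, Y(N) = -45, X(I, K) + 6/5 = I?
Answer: I*√43 ≈ 6.5574*I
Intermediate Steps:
X(I, K) = -6/5 + I
f(C) = 2 (f(C) = -4 + 6 = 2)
n(p) = 2
√(Y(X(-5, 6)) + n(-19/(-63))) = √(-45 + 2) = √(-43) = I*√43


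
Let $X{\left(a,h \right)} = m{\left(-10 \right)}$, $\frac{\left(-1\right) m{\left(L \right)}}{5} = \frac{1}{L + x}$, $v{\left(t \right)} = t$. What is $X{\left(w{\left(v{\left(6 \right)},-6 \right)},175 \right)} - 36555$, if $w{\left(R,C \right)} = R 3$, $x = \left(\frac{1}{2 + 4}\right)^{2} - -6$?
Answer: $- \frac{5227185}{143} \approx -36554.0$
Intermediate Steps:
$x = \frac{217}{36}$ ($x = \left(\frac{1}{6}\right)^{2} + 6 = \frac{1}{36} + 6 = \frac{217}{36} \approx 6.0278$)
$m{\left(L \right)} = - \frac{5}{\frac{217}{36} + L}$ ($m{\left(L \right)} = - \frac{5}{L + \frac{217}{36}} = - \frac{5}{\frac{217}{36} + L}$)
$w{\left(R,C \right)} = 3 R$
$X{\left(a,h \right)} = \frac{180}{143}$ ($X{\left(a,h \right)} = - \frac{180}{217 + 36 \left(-10\right)} = - \frac{180}{217 - 360} = - \frac{180}{-143} = \left(-180\right) \left(- \frac{1}{143}\right) = \frac{180}{143}$)
$X{\left(w{\left(v{\left(6 \right)},-6 \right)},175 \right)} - 36555 = \frac{180}{143} - 36555 = - \frac{5227185}{143}$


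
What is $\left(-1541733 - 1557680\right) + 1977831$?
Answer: $-1121582$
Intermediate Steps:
$\left(-1541733 - 1557680\right) + 1977831 = -3099413 + 1977831 = -1121582$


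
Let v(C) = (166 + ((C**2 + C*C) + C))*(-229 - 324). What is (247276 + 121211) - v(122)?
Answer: 16989455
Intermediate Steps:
v(C) = -91798 - 1106*C**2 - 553*C (v(C) = (166 + ((C**2 + C**2) + C))*(-553) = (166 + (2*C**2 + C))*(-553) = (166 + (C + 2*C**2))*(-553) = (166 + C + 2*C**2)*(-553) = -91798 - 1106*C**2 - 553*C)
(247276 + 121211) - v(122) = (247276 + 121211) - (-91798 - 1106*122**2 - 553*122) = 368487 - (-91798 - 1106*14884 - 67466) = 368487 - (-91798 - 16461704 - 67466) = 368487 - 1*(-16620968) = 368487 + 16620968 = 16989455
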